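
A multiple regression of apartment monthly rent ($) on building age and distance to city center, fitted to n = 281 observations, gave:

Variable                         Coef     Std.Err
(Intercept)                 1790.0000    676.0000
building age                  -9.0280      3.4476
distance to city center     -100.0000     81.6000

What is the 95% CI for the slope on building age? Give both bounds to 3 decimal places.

(-15.815, -2.241)

Read off: b = -9.0280, SE = 3.4476 for building age.
df = n − k − 1 = 281 − 2 − 1 = 278.
t* = t_{0.025, 278} = 1.968534.
Margin = t* × SE = 1.968534 × 3.4476 = 6.78672.
CI: -9.0280 ± 6.78672 → (-15.815, -2.241).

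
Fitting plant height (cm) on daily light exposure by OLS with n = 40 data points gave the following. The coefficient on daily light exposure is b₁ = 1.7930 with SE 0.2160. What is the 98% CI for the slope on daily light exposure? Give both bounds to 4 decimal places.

(1.2684, 2.3176)

df = n − 2 = 40 − 2 = 38.
t* = t_{0.01, 38} = 2.428568.
Margin = t* × SE = 2.428568 × 0.2160 = 0.524571.
CI: 1.7930 ± 0.524571 → (1.2684, 2.3176).
With 98% confidence, each one-unit increase in daily light exposure is associated with a change of between 1.2684 and 2.3176 cm in plant height.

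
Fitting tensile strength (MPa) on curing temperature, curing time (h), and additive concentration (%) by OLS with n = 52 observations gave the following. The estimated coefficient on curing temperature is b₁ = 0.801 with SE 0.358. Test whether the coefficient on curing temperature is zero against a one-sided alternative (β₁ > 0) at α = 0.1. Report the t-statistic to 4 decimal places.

t = 2.2374

H₀: β₁ = 0 vs H₁: β₁ > 0.
t = (b₁ − β₁⁰)/SE = 0.801 / 0.358 = 2.2374.
df = n − k − 1 = 52 − 3 − 1 = 48.
One-sided p ≈ 0.0150, which is < 0.1, so reject H₀.
There is evidence that the true slope on curing temperature is positive, holding the other predictors fixed.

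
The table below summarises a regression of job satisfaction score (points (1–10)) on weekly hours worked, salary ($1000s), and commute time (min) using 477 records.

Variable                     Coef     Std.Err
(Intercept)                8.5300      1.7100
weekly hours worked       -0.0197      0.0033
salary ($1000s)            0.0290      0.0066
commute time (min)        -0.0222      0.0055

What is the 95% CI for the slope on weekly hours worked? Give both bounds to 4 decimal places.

(-0.0262, -0.0132)

Read off: b = -0.0197, SE = 0.0033 for weekly hours worked.
df = n − k − 1 = 477 − 3 − 1 = 473.
t* = t_{0.025, 473} = 1.964992.
Margin = t* × SE = 1.964992 × 0.0033 = 0.006484.
CI: -0.0197 ± 0.006484 → (-0.0262, -0.0132).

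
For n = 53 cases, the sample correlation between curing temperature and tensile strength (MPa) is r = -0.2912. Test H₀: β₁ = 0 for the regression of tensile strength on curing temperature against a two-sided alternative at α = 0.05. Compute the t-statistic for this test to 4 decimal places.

t = r·√(n − 2)/√(1 − r²) = -0.2912·√51/√0.915203 = -2.1738.
df = n − 2 = 51.
Two-sided p ≈ 0.0344, which is < 0.05, so reject H₀.
There is evidence of a linear association between curing temperature and tensile strength.

t = -2.1738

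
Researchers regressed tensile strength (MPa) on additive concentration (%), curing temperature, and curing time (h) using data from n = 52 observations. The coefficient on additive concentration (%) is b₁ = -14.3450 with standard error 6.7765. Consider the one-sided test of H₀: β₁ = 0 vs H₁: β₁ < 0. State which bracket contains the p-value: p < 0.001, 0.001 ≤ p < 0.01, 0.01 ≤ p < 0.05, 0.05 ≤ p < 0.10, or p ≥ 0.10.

t = -14.3450 / 6.7765 = -2.117.
df = n − k − 1 = 52 − 3 − 1 = 48.
One-sided p = P(T_{48} < t) ≈ 0.0197.
So 0.01 ≤ p < 0.05.

0.01 ≤ p < 0.05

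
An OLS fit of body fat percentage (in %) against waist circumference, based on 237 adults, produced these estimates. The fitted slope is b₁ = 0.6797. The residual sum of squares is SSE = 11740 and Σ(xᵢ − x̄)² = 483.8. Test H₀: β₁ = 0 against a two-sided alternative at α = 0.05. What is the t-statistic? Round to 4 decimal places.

MSE = SSE/(n − 2) = 11740/235 = 49.9574.
SE(b₁) = √(MSE/Sₓₓ) = √(49.9574/483.8) = 0.321342.
t = 0.6797 / 0.321342 = 2.1152.
df = n − 2 = 235.
Two-sided p ≈ 0.0355, which is < 0.05, so reject H₀.
There is evidence that waist circumference is associated with body fat percentage.

t = 2.1152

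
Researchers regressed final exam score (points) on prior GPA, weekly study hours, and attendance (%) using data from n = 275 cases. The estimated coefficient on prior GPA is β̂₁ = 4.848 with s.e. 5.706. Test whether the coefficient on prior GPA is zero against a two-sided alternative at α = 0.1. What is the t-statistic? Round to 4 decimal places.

t = 0.8496

H₀: β₁ = 0 vs H₁: β₁ ≠ 0.
t = (β̂₁ − β₁⁰)/SE = 4.848 / 5.706 = 0.8496.
df = n − k − 1 = 275 − 3 − 1 = 271.
Two-sided p ≈ 0.3963, which is ≥ 0.1, so fail to reject H₀.
The data do not give significant evidence of an association between prior GPA and final exam score, after adjusting for the other predictors.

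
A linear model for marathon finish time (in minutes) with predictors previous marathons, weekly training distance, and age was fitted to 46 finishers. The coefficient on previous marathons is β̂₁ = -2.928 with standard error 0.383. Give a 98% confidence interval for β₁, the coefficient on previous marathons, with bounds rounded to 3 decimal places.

(-3.854, -2.002)

df = n − k − 1 = 46 − 3 − 1 = 42.
t* = t_{0.01, 42} = 2.41847.
Margin = t* × SE = 2.41847 × 0.383 = 0.92627.
CI: -2.928 ± 0.92627 → (-3.854, -2.002).
With 98% confidence, each one-unit increase in previous marathons is associated with a change of between -3.854 and -2.002 minutes in marathon finish time, holding the other predictors fixed.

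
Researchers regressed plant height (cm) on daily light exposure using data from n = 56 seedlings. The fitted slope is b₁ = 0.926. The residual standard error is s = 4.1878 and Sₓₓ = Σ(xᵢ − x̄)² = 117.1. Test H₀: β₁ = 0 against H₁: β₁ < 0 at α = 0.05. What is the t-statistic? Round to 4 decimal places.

SE(b₁) = s/√Sₓₓ = 4.1878/√117.1 = 0.386997.
t = 0.926 / 0.386997 = 2.3928.
df = n − 2 = 54.
One-sided p ≈ 0.9899, which is ≥ 0.05, so fail to reject H₀.
The data do not give significant evidence that the true slope on daily light exposure is negative.

t = 2.3928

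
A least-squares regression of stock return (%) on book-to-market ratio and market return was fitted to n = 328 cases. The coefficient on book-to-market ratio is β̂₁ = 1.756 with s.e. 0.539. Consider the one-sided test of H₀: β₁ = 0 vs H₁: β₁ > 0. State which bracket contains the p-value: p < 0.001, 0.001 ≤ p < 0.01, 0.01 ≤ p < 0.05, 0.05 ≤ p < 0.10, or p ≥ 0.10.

t = 1.756 / 0.539 = 3.258.
df = n − k − 1 = 328 − 2 − 1 = 325.
One-sided p = P(T_{325} > t) ≈ 0.0006.
So p < 0.001.

p < 0.001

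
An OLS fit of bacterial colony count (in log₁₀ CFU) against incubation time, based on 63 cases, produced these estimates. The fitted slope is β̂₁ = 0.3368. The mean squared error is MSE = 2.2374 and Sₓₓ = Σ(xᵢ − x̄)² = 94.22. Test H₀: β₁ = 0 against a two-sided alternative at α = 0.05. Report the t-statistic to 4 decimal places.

t = 2.1856

SE(β̂₁) = √(MSE/Sₓₓ) = √(2.2374/94.22) = 0.154099.
t = 0.3368 / 0.154099 = 2.1856.
df = n − 2 = 61.
Two-sided p ≈ 0.0327, which is < 0.05, so reject H₀.
There is evidence that incubation time is associated with bacterial colony count.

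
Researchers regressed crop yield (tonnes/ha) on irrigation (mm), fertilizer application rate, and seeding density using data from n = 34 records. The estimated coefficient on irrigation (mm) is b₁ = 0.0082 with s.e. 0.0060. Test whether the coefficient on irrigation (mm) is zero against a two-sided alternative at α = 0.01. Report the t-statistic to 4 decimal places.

H₀: β₁ = 0 vs H₁: β₁ ≠ 0.
t = (b₁ − β₁⁰)/SE = 0.0082 / 0.0060 = 1.3667.
df = n − k − 1 = 34 − 3 − 1 = 30.
Two-sided p ≈ 0.1819, which is ≥ 0.01, so fail to reject H₀.
The data do not give significant evidence of an association between irrigation (mm) and crop yield, after adjusting for the other predictors.

t = 1.3667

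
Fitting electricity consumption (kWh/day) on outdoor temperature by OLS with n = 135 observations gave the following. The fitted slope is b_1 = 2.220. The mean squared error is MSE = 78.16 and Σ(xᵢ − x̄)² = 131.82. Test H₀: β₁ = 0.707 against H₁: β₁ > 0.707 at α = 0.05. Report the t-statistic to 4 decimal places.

SE(b_1) = √(MSE/Sₓₓ) = √(78.16/131.82) = 0.770019.
t = (2.220 − 0.707) / 0.770019 = 1.9649.
df = n − 2 = 133.
One-sided p ≈ 0.0258, which is < 0.05, so reject H₀.
There is evidence that the true slope on outdoor temperature exceeds 0.707 kWh/day per unit.

t = 1.9649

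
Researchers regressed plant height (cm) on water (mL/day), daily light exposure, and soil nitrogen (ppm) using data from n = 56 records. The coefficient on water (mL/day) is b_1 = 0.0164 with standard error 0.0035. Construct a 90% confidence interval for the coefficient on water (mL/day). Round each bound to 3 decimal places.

(0.011, 0.022)

df = n − k − 1 = 56 − 3 − 1 = 52.
t* = t_{0.05, 52} = 1.674689.
Margin = t* × SE = 1.674689 × 0.0035 = 0.00586.
CI: 0.0164 ± 0.00586 → (0.011, 0.022).
With 90% confidence, each one-unit increase in water (mL/day) is associated with a change of between 0.011 and 0.022 cm in plant height, holding the other predictors fixed.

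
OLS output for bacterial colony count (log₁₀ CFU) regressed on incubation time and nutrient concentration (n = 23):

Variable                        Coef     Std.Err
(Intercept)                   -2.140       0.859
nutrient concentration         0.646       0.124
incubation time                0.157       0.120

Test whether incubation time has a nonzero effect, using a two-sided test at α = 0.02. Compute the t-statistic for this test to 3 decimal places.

Read off: b = 0.157, SE = 0.120 for incubation time.
H₀: β₁ = 0 vs H₁: β₁ ≠ 0.
t = 0.157 / 0.120 = 1.308.
df = n − k − 1 = 23 − 2 − 1 = 20.
Two-sided p ≈ 0.2056, which is ≥ 0.02, so fail to reject H₀.
The data do not give significant evidence of an association between incubation time and bacterial colony count, after adjusting for the other predictors.

t = 1.308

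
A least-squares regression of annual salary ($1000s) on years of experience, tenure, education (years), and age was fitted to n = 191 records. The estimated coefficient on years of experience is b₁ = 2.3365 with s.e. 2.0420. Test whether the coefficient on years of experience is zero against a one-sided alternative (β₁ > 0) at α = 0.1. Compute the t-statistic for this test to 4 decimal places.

H₀: β₁ = 0 vs H₁: β₁ > 0.
t = (b₁ − β₁⁰)/SE = 2.3365 / 2.0420 = 1.1442.
df = n − k − 1 = 191 − 4 − 1 = 186.
One-sided p ≈ 0.1270, which is ≥ 0.1, so fail to reject H₀.
The data do not give significant evidence that the true slope on years of experience is positive, holding the other predictors fixed.

t = 1.1442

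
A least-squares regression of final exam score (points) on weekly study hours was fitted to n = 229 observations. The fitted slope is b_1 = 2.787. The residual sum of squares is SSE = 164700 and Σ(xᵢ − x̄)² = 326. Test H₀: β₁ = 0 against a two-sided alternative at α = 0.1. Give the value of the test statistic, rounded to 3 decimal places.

MSE = SSE/(n − 2) = 164700/227 = 725.551.
SE(b_1) = √(MSE/Sₓₓ) = √(725.551/326) = 1.49185.
t = 2.787 / 1.49185 = 1.868.
df = n − 2 = 227.
Two-sided p ≈ 0.0630, which is < 0.1, so reject H₀.
There is evidence that weekly study hours is associated with final exam score.

t = 1.868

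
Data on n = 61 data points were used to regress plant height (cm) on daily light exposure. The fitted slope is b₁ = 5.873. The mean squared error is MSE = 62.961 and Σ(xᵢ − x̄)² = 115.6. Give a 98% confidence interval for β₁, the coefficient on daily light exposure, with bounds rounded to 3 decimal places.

SE(b₁) = √(MSE/Sₓₓ) = √(62.961/115.6) = 0.738001.
df = n − 2 = 59.
t* = t_{0.01, 59} = 2.391229.
Margin = t* × SE = 2.391229 × 0.738001 = 1.76473.
CI: 5.873 ± 1.76473 → (4.108, 7.638).
With 98% confidence, each one-unit increase in daily light exposure is associated with a change of between 4.108 and 7.638 cm in plant height.

(4.108, 7.638)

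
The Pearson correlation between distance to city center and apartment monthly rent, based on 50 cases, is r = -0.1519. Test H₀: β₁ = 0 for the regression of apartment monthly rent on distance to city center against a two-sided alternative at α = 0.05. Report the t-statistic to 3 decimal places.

t = -1.065

t = r·√(n − 2)/√(1 − r²) = -0.1519·√48/√0.976926 = -1.065.
df = n − 2 = 48.
Two-sided p ≈ 0.2923, which is ≥ 0.05, so fail to reject H₀.
The data do not give significant evidence of a linear association between distance to city center and apartment monthly rent.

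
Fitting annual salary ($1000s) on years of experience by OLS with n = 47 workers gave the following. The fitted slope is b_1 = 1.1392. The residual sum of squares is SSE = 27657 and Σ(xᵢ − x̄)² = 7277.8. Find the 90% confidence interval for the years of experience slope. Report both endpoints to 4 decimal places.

MSE = SSE/(n − 2) = 27657/45 = 614.6.
SE(b_1) = √(MSE/Sₓₓ) = √(614.6/7277.8) = 0.2906.
df = n − 2 = 45.
t* = t_{0.05, 45} = 1.679427.
Margin = t* × SE = 1.679427 × 0.2906 = 0.488042.
CI: 1.1392 ± 0.488042 → (0.6512, 1.6272).
With 90% confidence, each one-unit increase in years of experience is associated with a change of between 0.6512 and 1.6272 $1000s in annual salary.

(0.6512, 1.6272)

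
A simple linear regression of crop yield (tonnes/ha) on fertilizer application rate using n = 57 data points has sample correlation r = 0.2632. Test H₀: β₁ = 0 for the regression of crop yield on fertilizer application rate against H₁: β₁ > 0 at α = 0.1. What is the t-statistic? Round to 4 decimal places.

t = r·√(n − 2)/√(1 − r²) = 0.2632·√55/√0.930726 = 2.0233.
df = n − 2 = 55.
One-sided p ≈ 0.0240, which is < 0.1, so reject H₀.
There is evidence of a linear association between fertilizer application rate and crop yield.

t = 2.0233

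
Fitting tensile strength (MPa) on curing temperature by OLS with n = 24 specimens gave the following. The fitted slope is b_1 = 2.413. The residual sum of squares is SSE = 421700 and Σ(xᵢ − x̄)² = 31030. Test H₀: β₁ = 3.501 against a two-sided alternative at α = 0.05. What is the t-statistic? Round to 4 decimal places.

t = -1.3843

MSE = SSE/(n − 2) = 421700/22 = 19168.2.
SE(b_1) = √(MSE/Sₓₓ) = √(19168.2/31030) = 0.785958.
t = (2.413 − 3.501) / 0.785958 = -1.3843.
df = n − 2 = 22.
Two-sided p ≈ 0.1801, which is ≥ 0.05, so fail to reject H₀.
The data are consistent with a true slope of 3.501 MPa per unit of curing temperature.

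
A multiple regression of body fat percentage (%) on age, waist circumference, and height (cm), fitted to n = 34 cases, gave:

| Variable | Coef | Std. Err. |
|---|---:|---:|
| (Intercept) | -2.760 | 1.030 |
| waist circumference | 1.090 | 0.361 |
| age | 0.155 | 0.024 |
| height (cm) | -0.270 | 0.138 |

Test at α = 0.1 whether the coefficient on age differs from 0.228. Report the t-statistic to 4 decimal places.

Read off: b = 0.155, SE = 0.024 for age.
H₀: β₁ = 0.228 vs H₁: β₁ ≠ 0.228.
t = (0.155 − 0.228) / 0.024 = -3.0417.
df = n − k − 1 = 34 − 3 − 1 = 30.
Two-sided p ≈ 0.0049, which is < 0.1, so reject H₀.
There is evidence that the true slope on age differs from 0.228 % per unit, holding the other predictors fixed.

t = -3.0417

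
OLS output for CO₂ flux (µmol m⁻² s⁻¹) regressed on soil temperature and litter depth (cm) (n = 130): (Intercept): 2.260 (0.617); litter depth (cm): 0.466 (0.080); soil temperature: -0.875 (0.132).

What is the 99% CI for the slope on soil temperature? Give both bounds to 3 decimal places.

Read off: b = -0.875, SE = 0.132 for soil temperature.
df = n − k − 1 = 130 − 2 − 1 = 127.
t* = t_{0.005, 127} = 2.615096.
Margin = t* × SE = 2.615096 × 0.132 = 0.34519.
CI: -0.875 ± 0.34519 → (-1.220, -0.530).

(-1.220, -0.530)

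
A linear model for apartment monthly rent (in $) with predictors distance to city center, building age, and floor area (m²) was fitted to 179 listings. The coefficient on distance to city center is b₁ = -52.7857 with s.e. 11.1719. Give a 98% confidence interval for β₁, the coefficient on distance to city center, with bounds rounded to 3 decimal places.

(-79.016, -26.556)

df = n − k − 1 = 179 − 3 − 1 = 175.
t* = t_{0.01, 175} = 2.347845.
Margin = t* × SE = 2.347845 × 11.1719 = 26.22989.
CI: -52.7857 ± 26.22989 → (-79.016, -26.556).
With 98% confidence, each one-unit increase in distance to city center is associated with a change of between -79.016 and -26.556 $ in apartment monthly rent, holding the other predictors fixed.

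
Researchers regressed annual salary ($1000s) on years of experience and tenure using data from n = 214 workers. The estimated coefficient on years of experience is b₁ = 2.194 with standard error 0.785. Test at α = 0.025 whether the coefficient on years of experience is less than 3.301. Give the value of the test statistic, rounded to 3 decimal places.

H₀: β₁ = 3.301 vs H₁: β₁ < 3.301.
t = (b₁ − β₁⁰)/SE = (2.194 − 3.301) / 0.785 = -1.410.
df = n − k − 1 = 214 − 2 − 1 = 211.
One-sided p ≈ 0.0800, which is ≥ 0.025, so fail to reject H₀.
The data do not give significant evidence that the true slope on years of experience is below 3.301 $1000s per unit, holding the other predictors fixed.

t = -1.410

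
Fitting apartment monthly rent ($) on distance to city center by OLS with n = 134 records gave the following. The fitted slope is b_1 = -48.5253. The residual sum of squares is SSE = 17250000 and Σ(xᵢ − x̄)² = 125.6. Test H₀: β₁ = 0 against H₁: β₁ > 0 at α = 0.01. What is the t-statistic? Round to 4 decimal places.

MSE = SSE/(n − 2) = 17250000/132 = 130682.
SE(b_1) = √(MSE/Sₓₓ) = √(130682/125.6) = 32.2562.
t = -48.5253 / 32.2562 = -1.5044.
df = n − 2 = 132.
One-sided p ≈ 0.9326, which is ≥ 0.01, so fail to reject H₀.
The data do not give significant evidence that the true slope on distance to city center is positive.

t = -1.5044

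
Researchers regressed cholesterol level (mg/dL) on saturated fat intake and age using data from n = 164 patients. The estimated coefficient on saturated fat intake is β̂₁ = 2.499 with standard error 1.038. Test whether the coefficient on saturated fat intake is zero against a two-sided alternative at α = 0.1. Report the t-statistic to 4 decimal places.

t = 2.4075

H₀: β₁ = 0 vs H₁: β₁ ≠ 0.
t = (β̂₁ − β₁⁰)/SE = 2.499 / 1.038 = 2.4075.
df = n − k − 1 = 164 − 2 − 1 = 161.
Two-sided p ≈ 0.0172, which is < 0.1, so reject H₀.
There is evidence that saturated fat intake is associated with cholesterol level, holding the other predictors fixed.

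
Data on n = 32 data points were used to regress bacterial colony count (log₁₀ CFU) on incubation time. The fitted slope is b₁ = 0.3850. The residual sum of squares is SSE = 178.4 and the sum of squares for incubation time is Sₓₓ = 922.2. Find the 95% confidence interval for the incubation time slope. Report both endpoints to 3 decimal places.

MSE = SSE/(n − 2) = 178.4/30 = 5.94667.
SE(b₁) = √(MSE/Sₓₓ) = √(5.94667/922.2) = 0.0803016.
df = n − 2 = 30.
t* = t_{0.025, 30} = 2.042272.
Margin = t* × SE = 2.042272 × 0.0803016 = 0.16400.
CI: 0.3850 ± 0.16400 → (0.221, 0.549).
With 95% confidence, each one-unit increase in incubation time is associated with a change of between 0.221 and 0.549 log₁₀ CFU in bacterial colony count.

(0.221, 0.549)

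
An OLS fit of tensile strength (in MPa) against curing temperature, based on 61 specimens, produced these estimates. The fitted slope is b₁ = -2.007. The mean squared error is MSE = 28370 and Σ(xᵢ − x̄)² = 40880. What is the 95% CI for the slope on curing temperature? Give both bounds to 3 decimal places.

SE(b₁) = √(MSE/Sₓₓ) = √(28370/40880) = 0.833056.
df = n − 2 = 59.
t* = t_{0.025, 59} = 2.000995.
Margin = t* × SE = 2.000995 × 0.833056 = 1.66694.
CI: -2.007 ± 1.66694 → (-3.674, -0.340).
With 95% confidence, each one-unit increase in curing temperature is associated with a change of between -3.674 and -0.340 MPa in tensile strength.

(-3.674, -0.340)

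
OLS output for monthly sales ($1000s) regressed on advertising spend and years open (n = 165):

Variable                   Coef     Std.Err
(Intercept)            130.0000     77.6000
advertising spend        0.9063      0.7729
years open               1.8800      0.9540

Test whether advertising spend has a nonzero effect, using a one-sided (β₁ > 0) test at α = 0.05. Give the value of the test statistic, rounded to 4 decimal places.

t = 1.1726

Read off: b = 0.9063, SE = 0.7729 for advertising spend.
H₀: β₁ = 0 vs H₁: β₁ > 0.
t = 0.9063 / 0.7729 = 1.1726.
df = n − k − 1 = 165 − 2 − 1 = 162.
One-sided p ≈ 0.1213, which is ≥ 0.05, so fail to reject H₀.
The data do not give significant evidence that the true slope on advertising spend is positive, holding the other predictors fixed.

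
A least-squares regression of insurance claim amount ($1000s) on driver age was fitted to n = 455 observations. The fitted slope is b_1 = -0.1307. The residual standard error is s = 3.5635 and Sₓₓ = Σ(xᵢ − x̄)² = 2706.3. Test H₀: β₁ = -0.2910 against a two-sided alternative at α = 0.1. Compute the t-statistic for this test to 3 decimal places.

SE(b_1) = s/√Sₓₓ = 3.5635/√2706.3 = 0.0684997.
t = (-0.1307 − (-0.2910)) / 0.0684997 = 2.340.
df = n − 2 = 453.
Two-sided p ≈ 0.0197, which is < 0.1, so reject H₀.
There is evidence that the true slope on driver age differs from -0.2910 $1000s per unit.

t = 2.340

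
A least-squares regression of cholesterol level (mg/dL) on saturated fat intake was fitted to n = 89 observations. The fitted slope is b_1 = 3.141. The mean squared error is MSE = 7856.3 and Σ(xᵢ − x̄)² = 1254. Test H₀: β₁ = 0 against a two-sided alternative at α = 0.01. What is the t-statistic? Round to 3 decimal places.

t = 1.255

SE(b_1) = √(MSE/Sₓₓ) = √(7856.3/1254) = 2.503.
t = 3.141 / 2.503 = 1.255.
df = n − 2 = 87.
Two-sided p ≈ 0.2129, which is ≥ 0.01, so fail to reject H₀.
The data do not give significant evidence of an association between saturated fat intake and cholesterol level.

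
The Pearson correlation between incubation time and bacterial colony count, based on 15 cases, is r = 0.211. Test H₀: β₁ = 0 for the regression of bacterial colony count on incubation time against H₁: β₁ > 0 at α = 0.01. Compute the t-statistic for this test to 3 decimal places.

t = 0.778

t = r·√(n − 2)/√(1 − r²) = 0.211·√13/√0.955479 = 0.778.
df = n − 2 = 13.
One-sided p ≈ 0.2252, which is ≥ 0.01, so fail to reject H₀.
The data do not give significant evidence of a linear association between incubation time and bacterial colony count.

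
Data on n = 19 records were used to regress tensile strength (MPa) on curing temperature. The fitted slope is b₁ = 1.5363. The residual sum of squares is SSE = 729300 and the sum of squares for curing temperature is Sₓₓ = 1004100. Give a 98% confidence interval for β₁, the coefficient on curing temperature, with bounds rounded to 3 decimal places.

MSE = SSE/(n − 2) = 729300/17 = 42900.
SE(b₁) = √(MSE/Sₓₓ) = √(42900/1004100) = 0.2067.
df = n − 2 = 17.
t* = t_{0.01, 17} = 2.566934.
Margin = t* × SE = 2.566934 × 0.2067 = 0.53058.
CI: 1.5363 ± 0.53058 → (1.006, 2.067).
With 98% confidence, each one-unit increase in curing temperature is associated with a change of between 1.006 and 2.067 MPa in tensile strength.

(1.006, 2.067)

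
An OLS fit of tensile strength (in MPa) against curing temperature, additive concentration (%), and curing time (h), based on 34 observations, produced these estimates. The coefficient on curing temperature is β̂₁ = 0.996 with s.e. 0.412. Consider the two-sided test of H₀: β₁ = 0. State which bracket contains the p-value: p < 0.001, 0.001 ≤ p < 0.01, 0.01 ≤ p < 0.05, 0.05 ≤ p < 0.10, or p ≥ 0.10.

t = 0.996 / 0.412 = 2.417.
df = n − k − 1 = 34 − 3 − 1 = 30.
Two-sided p = 2·P(T_{30} > |t|) ≈ 0.0219.
So 0.01 ≤ p < 0.05.

0.01 ≤ p < 0.05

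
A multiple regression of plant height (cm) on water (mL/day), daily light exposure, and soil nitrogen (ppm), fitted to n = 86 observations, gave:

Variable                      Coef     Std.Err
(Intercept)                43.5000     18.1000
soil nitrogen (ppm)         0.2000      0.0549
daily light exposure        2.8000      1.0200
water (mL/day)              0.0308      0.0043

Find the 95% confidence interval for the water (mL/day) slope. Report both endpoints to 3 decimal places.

Read off: b = 0.0308, SE = 0.0043 for water (mL/day).
df = n − k − 1 = 86 − 3 − 1 = 82.
t* = t_{0.025, 82} = 1.989319.
Margin = t* × SE = 1.989319 × 0.0043 = 0.00855.
CI: 0.0308 ± 0.00855 → (0.022, 0.039).

(0.022, 0.039)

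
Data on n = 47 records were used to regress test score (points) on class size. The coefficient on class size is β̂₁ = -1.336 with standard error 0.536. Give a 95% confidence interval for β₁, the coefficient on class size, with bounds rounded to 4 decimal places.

(-2.4156, -0.2564)

df = n − 2 = 47 − 2 = 45.
t* = t_{0.025, 45} = 2.014103.
Margin = t* × SE = 2.014103 × 0.536 = 1.079559.
CI: -1.336 ± 1.079559 → (-2.4156, -0.2564).
With 95% confidence, each one-unit increase in class size is associated with a change of between -2.4156 and -0.2564 points in test score.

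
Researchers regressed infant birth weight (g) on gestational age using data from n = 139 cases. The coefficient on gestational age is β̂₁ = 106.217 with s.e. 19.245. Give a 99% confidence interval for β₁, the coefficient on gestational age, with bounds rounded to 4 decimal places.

(55.9454, 156.4886)

df = n − 2 = 139 − 2 = 137.
t* = t_{0.005, 137} = 2.612192.
Margin = t* × SE = 2.612192 × 19.245 = 50.271635.
CI: 106.217 ± 50.271635 → (55.9454, 156.4886).
With 99% confidence, each one-unit increase in gestational age is associated with a change of between 55.9454 and 156.4886 g in infant birth weight.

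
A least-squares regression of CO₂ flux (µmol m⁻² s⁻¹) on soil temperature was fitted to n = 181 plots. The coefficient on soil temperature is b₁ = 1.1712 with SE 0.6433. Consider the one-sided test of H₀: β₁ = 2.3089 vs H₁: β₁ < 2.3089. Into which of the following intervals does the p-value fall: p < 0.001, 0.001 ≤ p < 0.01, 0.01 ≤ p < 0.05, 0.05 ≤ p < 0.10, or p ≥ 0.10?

t = (1.1712 − 2.3089) / 0.6433 = -1.769.
df = n − 2 = 181 − 2 = 179.
One-sided p = P(T_{179} < t) ≈ 0.0393.
So 0.01 ≤ p < 0.05.

0.01 ≤ p < 0.05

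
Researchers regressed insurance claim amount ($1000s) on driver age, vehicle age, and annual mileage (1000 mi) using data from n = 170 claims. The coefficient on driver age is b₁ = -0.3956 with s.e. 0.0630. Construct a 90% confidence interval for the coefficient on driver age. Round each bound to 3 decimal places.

(-0.500, -0.291)

df = n − k − 1 = 170 − 3 − 1 = 166.
t* = t_{0.05, 166} = 1.654085.
Margin = t* × SE = 1.654085 × 0.0630 = 0.10421.
CI: -0.3956 ± 0.10421 → (-0.500, -0.291).
With 90% confidence, each one-unit increase in driver age is associated with a change of between -0.500 and -0.291 $1000s in insurance claim amount, holding the other predictors fixed.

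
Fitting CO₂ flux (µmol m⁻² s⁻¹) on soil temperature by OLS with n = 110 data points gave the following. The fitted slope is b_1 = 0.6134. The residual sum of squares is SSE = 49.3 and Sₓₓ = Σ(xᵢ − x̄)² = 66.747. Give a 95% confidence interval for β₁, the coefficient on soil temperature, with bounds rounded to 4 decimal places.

MSE = SSE/(n − 2) = 49.3/108 = 0.456481.
SE(b_1) = √(MSE/Sₓₓ) = √(0.456481/66.747) = 0.0826981.
df = n − 2 = 108.
t* = t_{0.025, 108} = 1.982173.
Margin = t* × SE = 1.982173 × 0.0826981 = 0.163922.
CI: 0.6134 ± 0.163922 → (0.4495, 0.7773).
With 95% confidence, each one-unit increase in soil temperature is associated with a change of between 0.4495 and 0.7773 µmol m⁻² s⁻¹ in CO₂ flux.

(0.4495, 0.7773)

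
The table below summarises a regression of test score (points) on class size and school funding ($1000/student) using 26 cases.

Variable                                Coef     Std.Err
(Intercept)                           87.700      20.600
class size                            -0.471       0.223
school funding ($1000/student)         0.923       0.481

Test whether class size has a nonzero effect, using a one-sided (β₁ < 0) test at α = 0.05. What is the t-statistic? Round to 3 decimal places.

Read off: b = -0.471, SE = 0.223 for class size.
H₀: β₁ = 0 vs H₁: β₁ < 0.
t = -0.471 / 0.223 = -2.112.
df = n − k − 1 = 26 − 2 − 1 = 23.
One-sided p ≈ 0.0229, which is < 0.05, so reject H₀.
There is evidence that the true slope on class size is negative, holding the other predictors fixed.

t = -2.112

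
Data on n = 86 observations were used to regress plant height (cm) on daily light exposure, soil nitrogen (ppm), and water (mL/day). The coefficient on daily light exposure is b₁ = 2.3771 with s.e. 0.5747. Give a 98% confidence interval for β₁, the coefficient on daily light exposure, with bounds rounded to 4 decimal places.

(1.0135, 3.7407)

df = n − k − 1 = 86 − 3 − 1 = 82.
t* = t_{0.01, 82} = 2.372687.
Margin = t* × SE = 2.372687 × 0.5747 = 1.363583.
CI: 2.3771 ± 1.363583 → (1.0135, 3.7407).
With 98% confidence, each one-unit increase in daily light exposure is associated with a change of between 1.0135 and 3.7407 cm in plant height, holding the other predictors fixed.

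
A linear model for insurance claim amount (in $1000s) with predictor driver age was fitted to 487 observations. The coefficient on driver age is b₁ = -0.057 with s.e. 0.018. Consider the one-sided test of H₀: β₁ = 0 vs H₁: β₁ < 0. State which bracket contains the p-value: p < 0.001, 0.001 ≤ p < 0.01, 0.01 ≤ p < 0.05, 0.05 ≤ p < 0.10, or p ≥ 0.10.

t = -0.057 / 0.018 = -3.167.
df = n − 2 = 487 − 2 = 485.
One-sided p = P(T_{485} < t) ≈ 0.0008.
So p < 0.001.

p < 0.001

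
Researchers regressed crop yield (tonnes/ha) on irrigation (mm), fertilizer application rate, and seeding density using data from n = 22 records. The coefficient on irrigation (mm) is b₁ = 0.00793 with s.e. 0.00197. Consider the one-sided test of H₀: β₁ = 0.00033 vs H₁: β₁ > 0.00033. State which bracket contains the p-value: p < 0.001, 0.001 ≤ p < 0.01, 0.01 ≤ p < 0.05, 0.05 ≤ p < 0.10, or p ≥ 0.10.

p < 0.001

t = (0.00793 − 0.00033) / 0.00197 = 3.858.
df = n − k − 1 = 22 − 3 − 1 = 18.
One-sided p = P(T_{18} > t) ≈ 0.0006.
So p < 0.001.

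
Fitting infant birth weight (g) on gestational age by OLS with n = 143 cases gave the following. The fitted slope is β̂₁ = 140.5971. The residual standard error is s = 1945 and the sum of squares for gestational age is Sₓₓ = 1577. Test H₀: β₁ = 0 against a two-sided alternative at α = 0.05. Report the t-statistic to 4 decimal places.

SE(β̂₁) = s/√Sₓₓ = 1945/√1577 = 48.9783.
t = 140.5971 / 48.9783 = 2.8706.
df = n − 2 = 141.
Two-sided p ≈ 0.0047, which is < 0.05, so reject H₀.
There is evidence that gestational age is associated with infant birth weight.

t = 2.8706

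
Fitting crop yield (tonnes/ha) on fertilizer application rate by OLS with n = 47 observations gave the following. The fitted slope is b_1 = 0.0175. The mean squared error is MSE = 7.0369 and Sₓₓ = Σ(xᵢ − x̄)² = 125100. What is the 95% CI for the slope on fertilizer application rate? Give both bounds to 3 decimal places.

(0.002, 0.033)

SE(b_1) = √(MSE/Sₓₓ) = √(7.0369/125100) = 0.00750001.
df = n − 2 = 45.
t* = t_{0.025, 45} = 2.014103.
Margin = t* × SE = 2.014103 × 0.00750001 = 0.01511.
CI: 0.0175 ± 0.01511 → (0.002, 0.033).
With 95% confidence, each one-unit increase in fertilizer application rate is associated with a change of between 0.002 and 0.033 tonnes/ha in crop yield.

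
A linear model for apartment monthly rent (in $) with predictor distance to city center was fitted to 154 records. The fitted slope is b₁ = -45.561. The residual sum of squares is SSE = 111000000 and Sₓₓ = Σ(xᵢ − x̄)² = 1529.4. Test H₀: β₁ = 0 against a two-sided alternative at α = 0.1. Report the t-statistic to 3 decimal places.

MSE = SSE/(n − 2) = 111000000/152 = 730263.
SE(b₁) = √(MSE/Sₓₓ) = √(730263/1529.4) = 21.8514.
t = -45.561 / 21.8514 = -2.085.
df = n − 2 = 152.
Two-sided p ≈ 0.0387, which is < 0.1, so reject H₀.
There is evidence that distance to city center is associated with apartment monthly rent.

t = -2.085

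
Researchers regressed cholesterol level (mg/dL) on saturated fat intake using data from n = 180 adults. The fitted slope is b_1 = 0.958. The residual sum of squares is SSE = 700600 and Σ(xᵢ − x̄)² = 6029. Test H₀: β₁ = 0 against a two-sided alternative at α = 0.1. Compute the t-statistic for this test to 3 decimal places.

t = 1.186

MSE = SSE/(n − 2) = 700600/178 = 3935.96.
SE(b_1) = √(MSE/Sₓₓ) = √(3935.96/6029) = 0.807983.
t = 0.958 / 0.807983 = 1.186.
df = n − 2 = 178.
Two-sided p ≈ 0.2373, which is ≥ 0.1, so fail to reject H₀.
The data do not give significant evidence of an association between saturated fat intake and cholesterol level.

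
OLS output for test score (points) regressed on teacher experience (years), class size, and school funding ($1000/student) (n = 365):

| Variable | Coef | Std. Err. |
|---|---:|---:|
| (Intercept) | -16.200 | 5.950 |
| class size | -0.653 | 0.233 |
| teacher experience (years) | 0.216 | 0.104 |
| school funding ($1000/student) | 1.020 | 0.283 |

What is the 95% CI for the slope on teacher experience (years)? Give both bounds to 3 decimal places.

(0.011, 0.421)

Read off: b = 0.216, SE = 0.104 for teacher experience (years).
df = n − k − 1 = 365 − 3 − 1 = 361.
t* = t_{0.025, 361} = 1.966557.
Margin = t* × SE = 1.966557 × 0.104 = 0.20452.
CI: 0.216 ± 0.20452 → (0.011, 0.421).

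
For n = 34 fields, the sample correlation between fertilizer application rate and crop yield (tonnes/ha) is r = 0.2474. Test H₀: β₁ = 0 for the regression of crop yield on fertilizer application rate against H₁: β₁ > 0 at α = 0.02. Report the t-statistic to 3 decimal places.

t = r·√(n − 2)/√(1 − r²) = 0.2474·√32/√0.938793 = 1.444.
df = n − 2 = 32.
One-sided p ≈ 0.0792, which is ≥ 0.02, so fail to reject H₀.
The data do not give significant evidence of a linear association between fertilizer application rate and crop yield.

t = 1.444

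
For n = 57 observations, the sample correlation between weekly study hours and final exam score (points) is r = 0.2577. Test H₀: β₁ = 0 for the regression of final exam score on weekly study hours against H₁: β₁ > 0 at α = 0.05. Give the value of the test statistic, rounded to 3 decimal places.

t = 1.978

t = r·√(n − 2)/√(1 − r²) = 0.2577·√55/√0.933591 = 1.978.
df = n − 2 = 55.
One-sided p ≈ 0.0265, which is < 0.05, so reject H₀.
There is evidence of a linear association between weekly study hours and final exam score.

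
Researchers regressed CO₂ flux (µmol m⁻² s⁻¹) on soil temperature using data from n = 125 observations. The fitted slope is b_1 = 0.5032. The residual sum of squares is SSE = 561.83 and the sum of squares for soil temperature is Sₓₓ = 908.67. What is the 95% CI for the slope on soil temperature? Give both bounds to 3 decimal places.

(0.363, 0.644)

MSE = SSE/(n − 2) = 561.83/123 = 4.56772.
SE(b_1) = √(MSE/Sₓₓ) = √(4.56772/908.67) = 0.0709001.
df = n − 2 = 123.
t* = t_{0.025, 123} = 1.979439.
Margin = t* × SE = 1.979439 × 0.0709001 = 0.14034.
CI: 0.5032 ± 0.14034 → (0.363, 0.644).
With 95% confidence, each one-unit increase in soil temperature is associated with a change of between 0.363 and 0.644 µmol m⁻² s⁻¹ in CO₂ flux.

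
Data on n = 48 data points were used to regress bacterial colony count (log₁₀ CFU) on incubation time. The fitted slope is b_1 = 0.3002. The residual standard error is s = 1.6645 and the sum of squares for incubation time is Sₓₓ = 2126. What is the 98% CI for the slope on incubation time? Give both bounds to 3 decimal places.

(0.213, 0.387)

SE(b_1) = s/√Sₓₓ = 1.6645/√2126 = 0.0360996.
df = n − 2 = 46.
t* = t_{0.01, 46} = 2.410188.
Margin = t* × SE = 2.410188 × 0.0360996 = 0.08701.
CI: 0.3002 ± 0.08701 → (0.213, 0.387).
With 98% confidence, each one-unit increase in incubation time is associated with a change of between 0.213 and 0.387 log₁₀ CFU in bacterial colony count.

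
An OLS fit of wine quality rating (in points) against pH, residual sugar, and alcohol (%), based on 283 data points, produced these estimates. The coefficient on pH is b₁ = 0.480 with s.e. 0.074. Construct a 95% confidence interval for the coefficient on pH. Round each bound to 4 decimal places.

df = n − k − 1 = 283 − 3 − 1 = 279.
t* = t_{0.025, 279} = 1.968503.
Margin = t* × SE = 1.968503 × 0.074 = 0.145669.
CI: 0.480 ± 0.145669 → (0.3343, 0.6257).
With 95% confidence, each one-unit increase in pH is associated with a change of between 0.3343 and 0.6257 points in wine quality rating, holding the other predictors fixed.

(0.3343, 0.6257)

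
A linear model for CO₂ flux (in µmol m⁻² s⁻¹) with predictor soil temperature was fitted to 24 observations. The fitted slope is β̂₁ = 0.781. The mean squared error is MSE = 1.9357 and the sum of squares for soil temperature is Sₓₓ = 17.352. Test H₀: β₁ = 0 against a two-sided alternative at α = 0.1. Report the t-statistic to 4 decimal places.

SE(β̂₁) = √(MSE/Sₓₓ) = √(1.9357/17.352) = 0.333998.
t = 0.781 / 0.333998 = 2.3383.
df = n − 2 = 22.
Two-sided p ≈ 0.0289, which is < 0.1, so reject H₀.
There is evidence that soil temperature is associated with CO₂ flux.

t = 2.3383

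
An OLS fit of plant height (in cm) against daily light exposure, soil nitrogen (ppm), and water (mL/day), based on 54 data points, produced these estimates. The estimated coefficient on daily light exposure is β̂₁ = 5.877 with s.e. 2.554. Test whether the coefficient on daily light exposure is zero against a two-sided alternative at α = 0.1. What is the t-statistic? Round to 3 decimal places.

t = 2.301

H₀: β₁ = 0 vs H₁: β₁ ≠ 0.
t = (β̂₁ − β₁⁰)/SE = 5.877 / 2.554 = 2.301.
df = n − k − 1 = 54 − 3 − 1 = 50.
Two-sided p ≈ 0.0256, which is < 0.1, so reject H₀.
There is evidence that daily light exposure is associated with plant height, holding the other predictors fixed.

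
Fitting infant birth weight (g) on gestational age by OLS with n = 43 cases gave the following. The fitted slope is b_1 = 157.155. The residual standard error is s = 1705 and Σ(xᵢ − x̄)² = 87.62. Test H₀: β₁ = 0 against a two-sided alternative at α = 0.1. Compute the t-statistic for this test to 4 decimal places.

t = 0.8628

SE(b_1) = s/√Sₓₓ = 1705/√87.62 = 182.147.
t = 157.155 / 182.147 = 0.8628.
df = n − 2 = 41.
Two-sided p ≈ 0.3933, which is ≥ 0.1, so fail to reject H₀.
The data do not give significant evidence of an association between gestational age and infant birth weight.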